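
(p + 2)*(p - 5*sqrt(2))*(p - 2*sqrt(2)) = p^3 - 7*sqrt(2)*p^2 + 2*p^2 - 14*sqrt(2)*p + 20*p + 40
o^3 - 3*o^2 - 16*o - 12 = (o - 6)*(o + 1)*(o + 2)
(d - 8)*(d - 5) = d^2 - 13*d + 40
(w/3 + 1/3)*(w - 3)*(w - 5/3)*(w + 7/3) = w^4/3 - 4*w^3/9 - 74*w^2/27 + 52*w/27 + 35/9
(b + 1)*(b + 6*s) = b^2 + 6*b*s + b + 6*s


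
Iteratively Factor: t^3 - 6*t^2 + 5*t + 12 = (t + 1)*(t^2 - 7*t + 12) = (t - 4)*(t + 1)*(t - 3)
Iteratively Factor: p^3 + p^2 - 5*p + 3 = (p - 1)*(p^2 + 2*p - 3) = (p - 1)*(p + 3)*(p - 1)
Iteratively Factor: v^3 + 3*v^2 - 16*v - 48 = (v - 4)*(v^2 + 7*v + 12) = (v - 4)*(v + 3)*(v + 4)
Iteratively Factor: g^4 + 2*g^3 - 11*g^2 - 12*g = (g + 1)*(g^3 + g^2 - 12*g) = (g + 1)*(g + 4)*(g^2 - 3*g) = g*(g + 1)*(g + 4)*(g - 3)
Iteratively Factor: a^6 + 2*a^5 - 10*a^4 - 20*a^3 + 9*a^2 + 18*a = (a - 1)*(a^5 + 3*a^4 - 7*a^3 - 27*a^2 - 18*a) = (a - 3)*(a - 1)*(a^4 + 6*a^3 + 11*a^2 + 6*a) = (a - 3)*(a - 1)*(a + 3)*(a^3 + 3*a^2 + 2*a) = (a - 3)*(a - 1)*(a + 2)*(a + 3)*(a^2 + a) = (a - 3)*(a - 1)*(a + 1)*(a + 2)*(a + 3)*(a)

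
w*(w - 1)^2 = w^3 - 2*w^2 + w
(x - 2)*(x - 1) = x^2 - 3*x + 2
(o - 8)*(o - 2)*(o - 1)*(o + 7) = o^4 - 4*o^3 - 51*o^2 + 166*o - 112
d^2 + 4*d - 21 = (d - 3)*(d + 7)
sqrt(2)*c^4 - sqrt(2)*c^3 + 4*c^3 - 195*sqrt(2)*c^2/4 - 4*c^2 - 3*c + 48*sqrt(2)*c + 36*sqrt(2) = (c - 3/2)*(c - 4*sqrt(2))*(c + 6*sqrt(2))*(sqrt(2)*c + sqrt(2)/2)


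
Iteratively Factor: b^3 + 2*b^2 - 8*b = (b - 2)*(b^2 + 4*b) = (b - 2)*(b + 4)*(b)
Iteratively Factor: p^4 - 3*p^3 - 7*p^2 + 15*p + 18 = (p + 1)*(p^3 - 4*p^2 - 3*p + 18) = (p + 1)*(p + 2)*(p^2 - 6*p + 9) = (p - 3)*(p + 1)*(p + 2)*(p - 3)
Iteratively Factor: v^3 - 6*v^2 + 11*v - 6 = (v - 2)*(v^2 - 4*v + 3) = (v - 3)*(v - 2)*(v - 1)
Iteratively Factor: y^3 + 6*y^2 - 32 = (y + 4)*(y^2 + 2*y - 8) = (y + 4)^2*(y - 2)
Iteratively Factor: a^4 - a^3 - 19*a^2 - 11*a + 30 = (a + 3)*(a^3 - 4*a^2 - 7*a + 10) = (a - 5)*(a + 3)*(a^2 + a - 2) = (a - 5)*(a + 2)*(a + 3)*(a - 1)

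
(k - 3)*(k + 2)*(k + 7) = k^3 + 6*k^2 - 13*k - 42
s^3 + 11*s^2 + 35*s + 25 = (s + 1)*(s + 5)^2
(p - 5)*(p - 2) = p^2 - 7*p + 10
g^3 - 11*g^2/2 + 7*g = g*(g - 7/2)*(g - 2)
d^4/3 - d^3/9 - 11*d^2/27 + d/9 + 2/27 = (d/3 + 1/3)*(d - 1)*(d - 2/3)*(d + 1/3)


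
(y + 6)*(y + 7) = y^2 + 13*y + 42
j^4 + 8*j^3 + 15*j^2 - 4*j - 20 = (j - 1)*(j + 2)^2*(j + 5)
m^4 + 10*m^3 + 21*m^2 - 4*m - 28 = (m - 1)*(m + 2)^2*(m + 7)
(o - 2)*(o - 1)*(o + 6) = o^3 + 3*o^2 - 16*o + 12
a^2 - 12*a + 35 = (a - 7)*(a - 5)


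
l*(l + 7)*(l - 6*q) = l^3 - 6*l^2*q + 7*l^2 - 42*l*q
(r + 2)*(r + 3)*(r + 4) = r^3 + 9*r^2 + 26*r + 24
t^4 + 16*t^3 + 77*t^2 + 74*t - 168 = (t - 1)*(t + 4)*(t + 6)*(t + 7)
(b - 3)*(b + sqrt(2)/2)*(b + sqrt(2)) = b^3 - 3*b^2 + 3*sqrt(2)*b^2/2 - 9*sqrt(2)*b/2 + b - 3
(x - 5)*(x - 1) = x^2 - 6*x + 5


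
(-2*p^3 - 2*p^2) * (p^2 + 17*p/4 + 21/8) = -2*p^5 - 21*p^4/2 - 55*p^3/4 - 21*p^2/4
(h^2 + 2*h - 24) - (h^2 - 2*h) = 4*h - 24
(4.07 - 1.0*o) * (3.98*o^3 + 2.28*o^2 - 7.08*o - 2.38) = -3.98*o^4 + 13.9186*o^3 + 16.3596*o^2 - 26.4356*o - 9.6866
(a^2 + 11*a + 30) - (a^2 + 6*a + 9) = 5*a + 21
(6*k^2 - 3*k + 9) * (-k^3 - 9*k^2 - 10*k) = -6*k^5 - 51*k^4 - 42*k^3 - 51*k^2 - 90*k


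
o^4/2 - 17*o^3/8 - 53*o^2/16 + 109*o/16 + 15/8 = (o/2 + 1)*(o - 5)*(o - 3/2)*(o + 1/4)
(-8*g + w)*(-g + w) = 8*g^2 - 9*g*w + w^2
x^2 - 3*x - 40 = (x - 8)*(x + 5)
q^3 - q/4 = q*(q - 1/2)*(q + 1/2)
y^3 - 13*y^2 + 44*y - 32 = (y - 8)*(y - 4)*(y - 1)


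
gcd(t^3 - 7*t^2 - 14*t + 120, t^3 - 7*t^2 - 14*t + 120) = t^3 - 7*t^2 - 14*t + 120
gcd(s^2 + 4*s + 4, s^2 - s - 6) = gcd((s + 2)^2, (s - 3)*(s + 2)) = s + 2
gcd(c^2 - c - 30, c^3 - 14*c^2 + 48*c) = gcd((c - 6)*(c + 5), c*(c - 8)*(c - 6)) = c - 6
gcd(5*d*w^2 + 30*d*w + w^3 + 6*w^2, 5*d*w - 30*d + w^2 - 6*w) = 5*d + w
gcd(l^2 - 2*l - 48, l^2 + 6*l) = l + 6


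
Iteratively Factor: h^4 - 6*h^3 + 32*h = (h + 2)*(h^3 - 8*h^2 + 16*h) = h*(h + 2)*(h^2 - 8*h + 16) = h*(h - 4)*(h + 2)*(h - 4)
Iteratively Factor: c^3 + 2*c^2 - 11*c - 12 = (c + 4)*(c^2 - 2*c - 3) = (c - 3)*(c + 4)*(c + 1)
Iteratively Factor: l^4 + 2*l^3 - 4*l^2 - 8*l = (l + 2)*(l^3 - 4*l) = l*(l + 2)*(l^2 - 4) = l*(l - 2)*(l + 2)*(l + 2)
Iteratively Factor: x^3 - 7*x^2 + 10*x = (x - 5)*(x^2 - 2*x) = x*(x - 5)*(x - 2)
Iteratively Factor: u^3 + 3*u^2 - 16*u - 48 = (u + 4)*(u^2 - u - 12) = (u - 4)*(u + 4)*(u + 3)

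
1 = 1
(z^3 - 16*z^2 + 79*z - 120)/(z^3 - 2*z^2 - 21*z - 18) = (-z^3 + 16*z^2 - 79*z + 120)/(-z^3 + 2*z^2 + 21*z + 18)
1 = 1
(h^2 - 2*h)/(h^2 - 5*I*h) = (h - 2)/(h - 5*I)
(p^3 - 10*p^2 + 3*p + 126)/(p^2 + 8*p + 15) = (p^2 - 13*p + 42)/(p + 5)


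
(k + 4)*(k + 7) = k^2 + 11*k + 28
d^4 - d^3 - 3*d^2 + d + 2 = (d - 2)*(d - 1)*(d + 1)^2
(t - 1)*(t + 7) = t^2 + 6*t - 7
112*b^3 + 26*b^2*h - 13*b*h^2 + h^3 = (-8*b + h)*(-7*b + h)*(2*b + h)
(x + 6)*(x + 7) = x^2 + 13*x + 42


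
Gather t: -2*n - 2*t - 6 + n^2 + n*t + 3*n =n^2 + n + t*(n - 2) - 6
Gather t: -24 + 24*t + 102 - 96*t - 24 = 54 - 72*t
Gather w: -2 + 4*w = 4*w - 2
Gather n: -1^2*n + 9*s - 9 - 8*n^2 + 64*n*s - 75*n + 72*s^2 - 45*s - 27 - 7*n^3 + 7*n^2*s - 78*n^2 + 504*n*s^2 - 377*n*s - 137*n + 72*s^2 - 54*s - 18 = -7*n^3 + n^2*(7*s - 86) + n*(504*s^2 - 313*s - 213) + 144*s^2 - 90*s - 54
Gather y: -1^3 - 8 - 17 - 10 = -36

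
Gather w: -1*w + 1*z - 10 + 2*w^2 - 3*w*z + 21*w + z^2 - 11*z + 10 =2*w^2 + w*(20 - 3*z) + z^2 - 10*z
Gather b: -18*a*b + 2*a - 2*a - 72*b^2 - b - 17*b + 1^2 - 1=-72*b^2 + b*(-18*a - 18)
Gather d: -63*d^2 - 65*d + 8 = -63*d^2 - 65*d + 8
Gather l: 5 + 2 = 7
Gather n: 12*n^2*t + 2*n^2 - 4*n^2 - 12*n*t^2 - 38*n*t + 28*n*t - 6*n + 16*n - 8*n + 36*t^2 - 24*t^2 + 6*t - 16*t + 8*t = n^2*(12*t - 2) + n*(-12*t^2 - 10*t + 2) + 12*t^2 - 2*t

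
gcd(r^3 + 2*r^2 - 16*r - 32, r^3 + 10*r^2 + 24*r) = r + 4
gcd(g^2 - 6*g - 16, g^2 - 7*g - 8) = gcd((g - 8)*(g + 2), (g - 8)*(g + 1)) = g - 8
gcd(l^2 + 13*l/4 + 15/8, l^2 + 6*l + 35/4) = l + 5/2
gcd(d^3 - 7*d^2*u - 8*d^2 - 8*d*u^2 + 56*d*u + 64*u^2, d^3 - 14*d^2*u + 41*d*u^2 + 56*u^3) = -d^2 + 7*d*u + 8*u^2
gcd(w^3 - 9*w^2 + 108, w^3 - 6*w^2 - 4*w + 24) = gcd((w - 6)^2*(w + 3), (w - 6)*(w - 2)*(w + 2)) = w - 6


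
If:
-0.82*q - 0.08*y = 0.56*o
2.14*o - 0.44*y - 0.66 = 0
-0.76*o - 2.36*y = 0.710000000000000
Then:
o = 0.23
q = -0.12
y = -0.38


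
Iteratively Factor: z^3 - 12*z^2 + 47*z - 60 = (z - 3)*(z^2 - 9*z + 20) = (z - 4)*(z - 3)*(z - 5)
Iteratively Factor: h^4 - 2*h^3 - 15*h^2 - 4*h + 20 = (h - 5)*(h^3 + 3*h^2 - 4) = (h - 5)*(h + 2)*(h^2 + h - 2) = (h - 5)*(h + 2)^2*(h - 1)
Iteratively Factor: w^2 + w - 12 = (w - 3)*(w + 4)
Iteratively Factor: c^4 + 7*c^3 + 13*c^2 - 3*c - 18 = (c + 3)*(c^3 + 4*c^2 + c - 6) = (c + 3)^2*(c^2 + c - 2) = (c + 2)*(c + 3)^2*(c - 1)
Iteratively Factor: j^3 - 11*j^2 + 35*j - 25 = (j - 1)*(j^2 - 10*j + 25) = (j - 5)*(j - 1)*(j - 5)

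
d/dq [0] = 0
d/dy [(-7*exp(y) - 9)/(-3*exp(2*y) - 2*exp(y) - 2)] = (-21*exp(2*y) - 54*exp(y) - 4)*exp(y)/(9*exp(4*y) + 12*exp(3*y) + 16*exp(2*y) + 8*exp(y) + 4)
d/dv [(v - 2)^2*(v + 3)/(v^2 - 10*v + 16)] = (v^2 - 16*v - 2)/(v^2 - 16*v + 64)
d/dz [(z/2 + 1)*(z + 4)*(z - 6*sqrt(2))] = 3*z^2/2 - 6*sqrt(2)*z + 6*z - 18*sqrt(2) + 4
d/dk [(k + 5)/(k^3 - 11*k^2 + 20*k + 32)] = (k^3 - 11*k^2 + 20*k - (k + 5)*(3*k^2 - 22*k + 20) + 32)/(k^3 - 11*k^2 + 20*k + 32)^2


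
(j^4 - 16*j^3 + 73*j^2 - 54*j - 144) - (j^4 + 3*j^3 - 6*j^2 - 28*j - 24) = -19*j^3 + 79*j^2 - 26*j - 120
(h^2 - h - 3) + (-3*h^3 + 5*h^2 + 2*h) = -3*h^3 + 6*h^2 + h - 3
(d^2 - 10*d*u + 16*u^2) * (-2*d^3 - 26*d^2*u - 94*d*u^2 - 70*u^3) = -2*d^5 - 6*d^4*u + 134*d^3*u^2 + 454*d^2*u^3 - 804*d*u^4 - 1120*u^5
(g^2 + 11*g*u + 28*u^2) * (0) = 0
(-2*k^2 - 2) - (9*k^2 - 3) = 1 - 11*k^2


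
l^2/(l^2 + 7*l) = l/(l + 7)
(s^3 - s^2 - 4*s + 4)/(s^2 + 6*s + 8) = (s^2 - 3*s + 2)/(s + 4)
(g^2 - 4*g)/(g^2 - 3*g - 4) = g/(g + 1)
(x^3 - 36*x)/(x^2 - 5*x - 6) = x*(x + 6)/(x + 1)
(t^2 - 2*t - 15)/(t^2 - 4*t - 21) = (t - 5)/(t - 7)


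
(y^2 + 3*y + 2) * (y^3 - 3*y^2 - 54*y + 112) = y^5 - 61*y^3 - 56*y^2 + 228*y + 224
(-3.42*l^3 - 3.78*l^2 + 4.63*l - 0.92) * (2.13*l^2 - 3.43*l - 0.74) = -7.2846*l^5 + 3.6792*l^4 + 25.3581*l^3 - 15.0433*l^2 - 0.2706*l + 0.6808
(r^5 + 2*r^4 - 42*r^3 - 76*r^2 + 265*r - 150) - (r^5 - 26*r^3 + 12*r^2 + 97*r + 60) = 2*r^4 - 16*r^3 - 88*r^2 + 168*r - 210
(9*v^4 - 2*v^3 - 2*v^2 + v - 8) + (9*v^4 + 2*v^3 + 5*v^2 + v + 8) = 18*v^4 + 3*v^2 + 2*v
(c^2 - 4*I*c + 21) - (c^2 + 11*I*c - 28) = -15*I*c + 49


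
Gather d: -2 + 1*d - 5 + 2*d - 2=3*d - 9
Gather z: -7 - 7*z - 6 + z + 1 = -6*z - 12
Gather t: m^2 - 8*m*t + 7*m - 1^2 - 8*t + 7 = m^2 + 7*m + t*(-8*m - 8) + 6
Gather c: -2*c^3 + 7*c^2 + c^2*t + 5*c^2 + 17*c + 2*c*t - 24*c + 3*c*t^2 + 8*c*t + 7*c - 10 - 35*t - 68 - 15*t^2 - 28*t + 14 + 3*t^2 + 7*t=-2*c^3 + c^2*(t + 12) + c*(3*t^2 + 10*t) - 12*t^2 - 56*t - 64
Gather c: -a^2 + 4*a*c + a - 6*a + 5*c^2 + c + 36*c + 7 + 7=-a^2 - 5*a + 5*c^2 + c*(4*a + 37) + 14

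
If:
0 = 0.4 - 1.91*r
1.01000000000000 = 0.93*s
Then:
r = 0.21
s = 1.09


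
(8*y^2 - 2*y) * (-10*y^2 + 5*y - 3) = -80*y^4 + 60*y^3 - 34*y^2 + 6*y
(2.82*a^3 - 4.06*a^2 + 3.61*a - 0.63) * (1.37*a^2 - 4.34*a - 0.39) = 3.8634*a^5 - 17.801*a^4 + 21.4663*a^3 - 14.9471*a^2 + 1.3263*a + 0.2457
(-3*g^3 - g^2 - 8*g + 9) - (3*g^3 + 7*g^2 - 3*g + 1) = -6*g^3 - 8*g^2 - 5*g + 8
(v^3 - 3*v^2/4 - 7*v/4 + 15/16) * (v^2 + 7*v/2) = v^5 + 11*v^4/4 - 35*v^3/8 - 83*v^2/16 + 105*v/32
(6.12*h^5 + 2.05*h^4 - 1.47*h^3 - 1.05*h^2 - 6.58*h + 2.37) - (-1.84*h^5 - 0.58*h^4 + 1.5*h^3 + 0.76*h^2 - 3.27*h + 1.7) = 7.96*h^5 + 2.63*h^4 - 2.97*h^3 - 1.81*h^2 - 3.31*h + 0.67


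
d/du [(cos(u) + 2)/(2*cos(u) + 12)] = -2*sin(u)/(cos(u) + 6)^2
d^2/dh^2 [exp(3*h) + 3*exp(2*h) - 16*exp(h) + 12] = (9*exp(2*h) + 12*exp(h) - 16)*exp(h)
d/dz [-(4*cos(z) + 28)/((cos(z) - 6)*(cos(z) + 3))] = 4*(sin(z)^2 - 14*cos(z) + 2)*sin(z)/((cos(z) - 6)^2*(cos(z) + 3)^2)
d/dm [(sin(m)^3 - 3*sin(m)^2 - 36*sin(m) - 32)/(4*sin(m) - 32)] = (2*sin(m) + 5)*cos(m)/4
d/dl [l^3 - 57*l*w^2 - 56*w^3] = 3*l^2 - 57*w^2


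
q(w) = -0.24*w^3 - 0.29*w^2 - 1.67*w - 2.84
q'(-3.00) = -6.41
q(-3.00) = 6.04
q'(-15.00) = -154.97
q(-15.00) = 766.96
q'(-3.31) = -7.64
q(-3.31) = 8.21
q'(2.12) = -6.14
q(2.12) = -9.97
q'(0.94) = -2.85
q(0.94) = -4.87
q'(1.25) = -3.52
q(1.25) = -5.85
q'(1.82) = -5.11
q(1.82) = -8.29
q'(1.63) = -4.53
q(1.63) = -7.37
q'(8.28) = -55.83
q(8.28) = -172.79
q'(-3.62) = -9.01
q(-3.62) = 10.79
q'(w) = -0.72*w^2 - 0.58*w - 1.67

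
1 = 1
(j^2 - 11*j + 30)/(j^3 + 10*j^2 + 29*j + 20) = (j^2 - 11*j + 30)/(j^3 + 10*j^2 + 29*j + 20)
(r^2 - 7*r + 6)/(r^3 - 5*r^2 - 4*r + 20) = (r^2 - 7*r + 6)/(r^3 - 5*r^2 - 4*r + 20)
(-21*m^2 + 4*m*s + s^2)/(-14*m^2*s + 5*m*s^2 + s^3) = (-3*m + s)/(s*(-2*m + s))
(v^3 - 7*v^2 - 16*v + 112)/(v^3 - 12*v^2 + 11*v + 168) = (v^2 - 16)/(v^2 - 5*v - 24)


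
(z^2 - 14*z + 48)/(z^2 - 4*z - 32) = (z - 6)/(z + 4)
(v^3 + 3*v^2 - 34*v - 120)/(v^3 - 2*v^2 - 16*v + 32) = (v^2 - v - 30)/(v^2 - 6*v + 8)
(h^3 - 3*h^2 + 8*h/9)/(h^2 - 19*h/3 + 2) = h*(3*h - 8)/(3*(h - 6))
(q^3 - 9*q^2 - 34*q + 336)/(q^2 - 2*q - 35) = (q^2 - 2*q - 48)/(q + 5)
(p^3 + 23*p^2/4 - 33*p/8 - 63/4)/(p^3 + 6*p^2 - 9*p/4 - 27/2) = (4*p - 7)/(2*(2*p - 3))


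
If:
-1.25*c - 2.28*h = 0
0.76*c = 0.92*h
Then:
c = 0.00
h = 0.00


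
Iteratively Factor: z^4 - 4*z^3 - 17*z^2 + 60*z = (z)*(z^3 - 4*z^2 - 17*z + 60) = z*(z + 4)*(z^2 - 8*z + 15) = z*(z - 5)*(z + 4)*(z - 3)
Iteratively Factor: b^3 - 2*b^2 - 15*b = (b + 3)*(b^2 - 5*b) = (b - 5)*(b + 3)*(b)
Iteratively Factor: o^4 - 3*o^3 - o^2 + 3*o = (o)*(o^3 - 3*o^2 - o + 3) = o*(o - 3)*(o^2 - 1) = o*(o - 3)*(o - 1)*(o + 1)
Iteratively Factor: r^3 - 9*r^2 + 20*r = (r - 5)*(r^2 - 4*r) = (r - 5)*(r - 4)*(r)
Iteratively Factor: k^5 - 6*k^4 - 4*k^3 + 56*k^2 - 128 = (k + 2)*(k^4 - 8*k^3 + 12*k^2 + 32*k - 64) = (k - 4)*(k + 2)*(k^3 - 4*k^2 - 4*k + 16) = (k - 4)*(k + 2)^2*(k^2 - 6*k + 8) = (k - 4)*(k - 2)*(k + 2)^2*(k - 4)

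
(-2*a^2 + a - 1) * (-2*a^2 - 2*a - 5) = 4*a^4 + 2*a^3 + 10*a^2 - 3*a + 5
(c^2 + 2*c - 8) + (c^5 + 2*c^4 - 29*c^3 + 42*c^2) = c^5 + 2*c^4 - 29*c^3 + 43*c^2 + 2*c - 8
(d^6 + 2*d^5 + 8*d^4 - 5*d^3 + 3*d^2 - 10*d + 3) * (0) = 0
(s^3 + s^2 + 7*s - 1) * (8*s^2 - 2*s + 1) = 8*s^5 + 6*s^4 + 55*s^3 - 21*s^2 + 9*s - 1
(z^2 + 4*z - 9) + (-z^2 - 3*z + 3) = z - 6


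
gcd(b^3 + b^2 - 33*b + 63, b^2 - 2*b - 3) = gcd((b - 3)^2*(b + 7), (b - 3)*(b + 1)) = b - 3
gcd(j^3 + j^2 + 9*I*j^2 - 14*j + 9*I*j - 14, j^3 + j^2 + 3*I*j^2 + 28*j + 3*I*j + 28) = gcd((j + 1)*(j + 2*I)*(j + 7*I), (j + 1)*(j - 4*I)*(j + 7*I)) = j^2 + j*(1 + 7*I) + 7*I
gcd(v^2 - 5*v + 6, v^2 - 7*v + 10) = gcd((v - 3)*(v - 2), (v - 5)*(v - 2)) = v - 2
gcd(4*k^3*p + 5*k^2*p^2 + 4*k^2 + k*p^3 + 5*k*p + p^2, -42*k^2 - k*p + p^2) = 1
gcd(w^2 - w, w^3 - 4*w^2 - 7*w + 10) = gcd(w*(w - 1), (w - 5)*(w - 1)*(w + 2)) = w - 1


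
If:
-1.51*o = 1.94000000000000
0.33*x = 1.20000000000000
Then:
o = -1.28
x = 3.64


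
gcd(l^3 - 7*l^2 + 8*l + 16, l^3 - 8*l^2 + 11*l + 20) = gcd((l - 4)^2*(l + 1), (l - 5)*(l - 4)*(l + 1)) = l^2 - 3*l - 4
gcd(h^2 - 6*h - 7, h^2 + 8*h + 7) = h + 1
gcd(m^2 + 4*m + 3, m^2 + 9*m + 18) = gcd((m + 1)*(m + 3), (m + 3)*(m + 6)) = m + 3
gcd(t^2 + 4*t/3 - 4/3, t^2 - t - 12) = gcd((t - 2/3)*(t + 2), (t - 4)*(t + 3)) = 1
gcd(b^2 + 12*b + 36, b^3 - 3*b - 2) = 1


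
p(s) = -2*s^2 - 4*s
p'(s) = -4*s - 4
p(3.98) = -47.60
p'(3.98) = -19.92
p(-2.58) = -2.99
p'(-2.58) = 6.32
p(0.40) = -1.92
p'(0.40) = -5.60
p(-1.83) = 0.62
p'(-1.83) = 3.32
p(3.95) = -47.00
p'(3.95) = -19.80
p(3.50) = -38.50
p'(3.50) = -18.00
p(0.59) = -3.06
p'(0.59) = -6.36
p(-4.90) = -28.42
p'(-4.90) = 15.60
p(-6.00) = -48.00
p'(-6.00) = 20.00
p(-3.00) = -6.00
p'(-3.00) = 8.00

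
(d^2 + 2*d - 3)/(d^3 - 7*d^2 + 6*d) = (d + 3)/(d*(d - 6))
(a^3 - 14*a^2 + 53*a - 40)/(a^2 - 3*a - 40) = (a^2 - 6*a + 5)/(a + 5)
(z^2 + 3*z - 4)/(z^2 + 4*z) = (z - 1)/z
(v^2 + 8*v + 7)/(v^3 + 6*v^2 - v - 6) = (v + 7)/(v^2 + 5*v - 6)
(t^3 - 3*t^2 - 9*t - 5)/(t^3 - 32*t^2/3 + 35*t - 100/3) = 3*(t^2 + 2*t + 1)/(3*t^2 - 17*t + 20)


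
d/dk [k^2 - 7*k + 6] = 2*k - 7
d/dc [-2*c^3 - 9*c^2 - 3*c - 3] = -6*c^2 - 18*c - 3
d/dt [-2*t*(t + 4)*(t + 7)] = -6*t^2 - 44*t - 56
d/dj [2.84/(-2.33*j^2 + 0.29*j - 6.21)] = (13.2344*j - 0.8236)/(2.33*j^2 - 0.29*j + 6.21)^2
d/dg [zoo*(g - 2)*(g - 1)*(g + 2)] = zoo*(g^2 + g + 1)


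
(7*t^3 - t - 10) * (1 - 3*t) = -21*t^4 + 7*t^3 + 3*t^2 + 29*t - 10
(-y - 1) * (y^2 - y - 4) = -y^3 + 5*y + 4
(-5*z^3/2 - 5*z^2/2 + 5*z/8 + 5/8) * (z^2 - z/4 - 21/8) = -5*z^5/2 - 15*z^4/8 + 125*z^3/16 + 225*z^2/32 - 115*z/64 - 105/64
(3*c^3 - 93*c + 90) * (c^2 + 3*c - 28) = 3*c^5 + 9*c^4 - 177*c^3 - 189*c^2 + 2874*c - 2520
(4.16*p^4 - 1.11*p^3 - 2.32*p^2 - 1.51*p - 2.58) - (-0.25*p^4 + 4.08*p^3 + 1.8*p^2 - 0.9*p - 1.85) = 4.41*p^4 - 5.19*p^3 - 4.12*p^2 - 0.61*p - 0.73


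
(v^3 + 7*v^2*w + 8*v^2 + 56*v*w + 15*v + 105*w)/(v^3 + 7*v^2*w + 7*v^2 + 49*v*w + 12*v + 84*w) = (v + 5)/(v + 4)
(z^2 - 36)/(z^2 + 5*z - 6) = (z - 6)/(z - 1)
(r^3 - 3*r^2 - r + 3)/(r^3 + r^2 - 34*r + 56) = (r^3 - 3*r^2 - r + 3)/(r^3 + r^2 - 34*r + 56)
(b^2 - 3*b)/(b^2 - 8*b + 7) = b*(b - 3)/(b^2 - 8*b + 7)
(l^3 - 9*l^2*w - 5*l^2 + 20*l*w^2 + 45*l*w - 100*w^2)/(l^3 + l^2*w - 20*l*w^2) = (l^2 - 5*l*w - 5*l + 25*w)/(l*(l + 5*w))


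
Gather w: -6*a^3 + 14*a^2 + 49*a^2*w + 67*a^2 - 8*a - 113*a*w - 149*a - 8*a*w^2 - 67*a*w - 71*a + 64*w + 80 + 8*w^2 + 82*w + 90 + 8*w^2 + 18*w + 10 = -6*a^3 + 81*a^2 - 228*a + w^2*(16 - 8*a) + w*(49*a^2 - 180*a + 164) + 180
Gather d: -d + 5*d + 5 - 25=4*d - 20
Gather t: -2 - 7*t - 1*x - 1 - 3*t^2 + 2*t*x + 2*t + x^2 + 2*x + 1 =-3*t^2 + t*(2*x - 5) + x^2 + x - 2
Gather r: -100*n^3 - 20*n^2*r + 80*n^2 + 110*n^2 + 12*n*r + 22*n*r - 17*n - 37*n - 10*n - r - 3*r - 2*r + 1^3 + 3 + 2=-100*n^3 + 190*n^2 - 64*n + r*(-20*n^2 + 34*n - 6) + 6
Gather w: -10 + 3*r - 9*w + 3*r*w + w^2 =3*r + w^2 + w*(3*r - 9) - 10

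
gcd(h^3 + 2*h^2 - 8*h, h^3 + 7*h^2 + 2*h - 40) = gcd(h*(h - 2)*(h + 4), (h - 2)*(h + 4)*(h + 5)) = h^2 + 2*h - 8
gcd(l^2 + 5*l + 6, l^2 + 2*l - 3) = l + 3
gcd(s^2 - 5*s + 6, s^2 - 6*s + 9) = s - 3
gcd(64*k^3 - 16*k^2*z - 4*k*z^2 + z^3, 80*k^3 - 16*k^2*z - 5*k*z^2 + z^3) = -16*k^2 + z^2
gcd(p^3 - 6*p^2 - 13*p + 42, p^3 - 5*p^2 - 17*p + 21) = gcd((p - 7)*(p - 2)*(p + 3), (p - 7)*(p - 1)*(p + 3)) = p^2 - 4*p - 21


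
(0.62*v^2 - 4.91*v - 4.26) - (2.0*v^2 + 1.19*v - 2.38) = -1.38*v^2 - 6.1*v - 1.88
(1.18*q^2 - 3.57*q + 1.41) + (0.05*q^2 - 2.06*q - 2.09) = 1.23*q^2 - 5.63*q - 0.68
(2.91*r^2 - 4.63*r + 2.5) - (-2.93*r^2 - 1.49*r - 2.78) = 5.84*r^2 - 3.14*r + 5.28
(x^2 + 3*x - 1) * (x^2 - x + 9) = x^4 + 2*x^3 + 5*x^2 + 28*x - 9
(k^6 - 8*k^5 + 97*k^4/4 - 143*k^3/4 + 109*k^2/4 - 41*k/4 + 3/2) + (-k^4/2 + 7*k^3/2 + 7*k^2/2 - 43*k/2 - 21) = k^6 - 8*k^5 + 95*k^4/4 - 129*k^3/4 + 123*k^2/4 - 127*k/4 - 39/2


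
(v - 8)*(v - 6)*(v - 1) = v^3 - 15*v^2 + 62*v - 48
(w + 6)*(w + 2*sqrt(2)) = w^2 + 2*sqrt(2)*w + 6*w + 12*sqrt(2)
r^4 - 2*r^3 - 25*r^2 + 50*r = r*(r - 5)*(r - 2)*(r + 5)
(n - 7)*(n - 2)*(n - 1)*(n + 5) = n^4 - 5*n^3 - 27*n^2 + 101*n - 70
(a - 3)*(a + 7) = a^2 + 4*a - 21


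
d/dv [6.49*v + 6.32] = 6.49000000000000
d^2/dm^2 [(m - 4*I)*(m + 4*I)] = 2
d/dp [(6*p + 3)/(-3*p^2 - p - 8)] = 9*(2*p^2 + 2*p - 5)/(9*p^4 + 6*p^3 + 49*p^2 + 16*p + 64)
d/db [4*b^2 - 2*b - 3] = 8*b - 2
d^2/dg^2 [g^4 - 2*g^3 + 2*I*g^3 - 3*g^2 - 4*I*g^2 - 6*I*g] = 12*g^2 + 12*g*(-1 + I) - 6 - 8*I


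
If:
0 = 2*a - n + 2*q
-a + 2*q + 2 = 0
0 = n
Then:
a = 2/3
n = 0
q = -2/3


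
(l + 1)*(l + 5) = l^2 + 6*l + 5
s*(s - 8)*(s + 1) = s^3 - 7*s^2 - 8*s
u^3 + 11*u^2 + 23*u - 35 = (u - 1)*(u + 5)*(u + 7)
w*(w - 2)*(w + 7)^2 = w^4 + 12*w^3 + 21*w^2 - 98*w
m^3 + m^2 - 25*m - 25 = (m - 5)*(m + 1)*(m + 5)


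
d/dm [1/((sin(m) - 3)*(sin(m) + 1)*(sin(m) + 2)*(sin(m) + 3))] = (-4*sin(m)^3 - 9*sin(m)^2 + 14*sin(m) + 27)*cos(m)/((sin(m) - 3)^2*(sin(m) + 1)^2*(sin(m) + 2)^2*(sin(m) + 3)^2)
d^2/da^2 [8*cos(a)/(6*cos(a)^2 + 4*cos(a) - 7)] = 8*(24*(1 - cos(a)^2)^2 - 36*cos(a)^5 - 180*cos(a)^3 + 20*cos(a)^2 + 203*cos(a) + 32)/(6*cos(a)^2 + 4*cos(a) - 7)^3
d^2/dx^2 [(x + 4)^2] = 2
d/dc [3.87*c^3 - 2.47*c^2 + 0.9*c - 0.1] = 11.61*c^2 - 4.94*c + 0.9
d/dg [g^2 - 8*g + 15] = 2*g - 8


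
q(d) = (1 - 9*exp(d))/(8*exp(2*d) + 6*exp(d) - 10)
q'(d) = (1 - 9*exp(d))*(-16*exp(2*d) - 6*exp(d))/(8*exp(2*d) + 6*exp(d) - 10)^2 - 9*exp(d)/(8*exp(2*d) + 6*exp(d) - 10) = (18*exp(2*d) - 4*exp(d) + 21)*exp(d)/(16*exp(4*d) + 24*exp(3*d) - 31*exp(2*d) - 30*exp(d) + 25)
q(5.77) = -0.00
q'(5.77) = 0.00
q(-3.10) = -0.06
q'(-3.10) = 0.04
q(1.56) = -0.21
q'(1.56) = 0.20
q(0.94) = -0.38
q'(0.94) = 0.39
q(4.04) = -0.02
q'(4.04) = 0.02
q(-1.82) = 0.05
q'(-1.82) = 0.17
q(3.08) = -0.05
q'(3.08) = 0.05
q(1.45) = -0.23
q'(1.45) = 0.22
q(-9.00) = -0.10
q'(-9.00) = 0.00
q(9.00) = 0.00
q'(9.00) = 0.00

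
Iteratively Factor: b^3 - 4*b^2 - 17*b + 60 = (b - 5)*(b^2 + b - 12) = (b - 5)*(b - 3)*(b + 4)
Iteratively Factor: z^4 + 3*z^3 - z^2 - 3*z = (z + 1)*(z^3 + 2*z^2 - 3*z) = (z + 1)*(z + 3)*(z^2 - z) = z*(z + 1)*(z + 3)*(z - 1)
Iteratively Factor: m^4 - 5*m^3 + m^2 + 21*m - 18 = (m + 2)*(m^3 - 7*m^2 + 15*m - 9) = (m - 1)*(m + 2)*(m^2 - 6*m + 9) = (m - 3)*(m - 1)*(m + 2)*(m - 3)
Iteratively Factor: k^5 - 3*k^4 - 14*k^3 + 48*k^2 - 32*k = (k - 1)*(k^4 - 2*k^3 - 16*k^2 + 32*k) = (k - 1)*(k + 4)*(k^3 - 6*k^2 + 8*k) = k*(k - 1)*(k + 4)*(k^2 - 6*k + 8) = k*(k - 2)*(k - 1)*(k + 4)*(k - 4)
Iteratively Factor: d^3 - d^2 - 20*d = (d)*(d^2 - d - 20) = d*(d - 5)*(d + 4)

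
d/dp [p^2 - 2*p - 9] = 2*p - 2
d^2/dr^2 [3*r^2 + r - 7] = 6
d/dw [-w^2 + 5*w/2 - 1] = 5/2 - 2*w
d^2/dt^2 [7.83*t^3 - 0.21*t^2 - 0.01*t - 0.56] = 46.98*t - 0.42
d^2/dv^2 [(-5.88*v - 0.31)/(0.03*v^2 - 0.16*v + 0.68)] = (-(0.06*v - 0.16)*(0.12*v - 0.32)*(5.88*v + 0.31) + (1.0584*v - 1.863)*(0.03*v^2 - 0.16*v + 0.68))/(0.03*v^2 - 0.16*v + 0.68)^3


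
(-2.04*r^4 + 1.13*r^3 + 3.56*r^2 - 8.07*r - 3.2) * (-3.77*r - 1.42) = 7.6908*r^5 - 1.3633*r^4 - 15.0258*r^3 + 25.3687*r^2 + 23.5234*r + 4.544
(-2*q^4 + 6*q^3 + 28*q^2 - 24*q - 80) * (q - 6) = -2*q^5 + 18*q^4 - 8*q^3 - 192*q^2 + 64*q + 480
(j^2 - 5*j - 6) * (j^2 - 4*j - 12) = j^4 - 9*j^3 + 2*j^2 + 84*j + 72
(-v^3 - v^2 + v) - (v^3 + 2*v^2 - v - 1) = -2*v^3 - 3*v^2 + 2*v + 1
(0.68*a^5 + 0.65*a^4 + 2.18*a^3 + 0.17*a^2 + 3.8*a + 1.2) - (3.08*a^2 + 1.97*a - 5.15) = 0.68*a^5 + 0.65*a^4 + 2.18*a^3 - 2.91*a^2 + 1.83*a + 6.35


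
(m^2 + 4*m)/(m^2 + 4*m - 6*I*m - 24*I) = m/(m - 6*I)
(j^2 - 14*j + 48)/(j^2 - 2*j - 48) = (j - 6)/(j + 6)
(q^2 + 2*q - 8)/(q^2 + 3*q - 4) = (q - 2)/(q - 1)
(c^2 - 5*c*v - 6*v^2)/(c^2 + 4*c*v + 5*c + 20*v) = (c^2 - 5*c*v - 6*v^2)/(c^2 + 4*c*v + 5*c + 20*v)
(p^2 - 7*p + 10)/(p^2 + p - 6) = (p - 5)/(p + 3)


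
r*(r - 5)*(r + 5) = r^3 - 25*r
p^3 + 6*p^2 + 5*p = p*(p + 1)*(p + 5)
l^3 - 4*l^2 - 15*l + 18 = (l - 6)*(l - 1)*(l + 3)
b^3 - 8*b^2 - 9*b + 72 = (b - 8)*(b - 3)*(b + 3)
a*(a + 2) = a^2 + 2*a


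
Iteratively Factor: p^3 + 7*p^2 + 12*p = (p)*(p^2 + 7*p + 12) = p*(p + 3)*(p + 4)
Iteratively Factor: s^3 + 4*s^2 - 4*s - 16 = (s + 4)*(s^2 - 4) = (s + 2)*(s + 4)*(s - 2)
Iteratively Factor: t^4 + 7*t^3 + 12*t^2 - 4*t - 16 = (t + 4)*(t^3 + 3*t^2 - 4) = (t + 2)*(t + 4)*(t^2 + t - 2) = (t - 1)*(t + 2)*(t + 4)*(t + 2)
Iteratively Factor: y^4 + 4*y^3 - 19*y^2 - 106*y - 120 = (y + 4)*(y^3 - 19*y - 30) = (y + 3)*(y + 4)*(y^2 - 3*y - 10) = (y - 5)*(y + 3)*(y + 4)*(y + 2)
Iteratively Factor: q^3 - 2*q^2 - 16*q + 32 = (q + 4)*(q^2 - 6*q + 8) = (q - 2)*(q + 4)*(q - 4)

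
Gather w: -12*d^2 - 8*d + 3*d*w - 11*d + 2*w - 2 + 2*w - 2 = -12*d^2 - 19*d + w*(3*d + 4) - 4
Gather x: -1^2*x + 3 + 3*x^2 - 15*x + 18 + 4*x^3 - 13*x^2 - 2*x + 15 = 4*x^3 - 10*x^2 - 18*x + 36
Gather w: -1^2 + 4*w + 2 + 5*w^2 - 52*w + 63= 5*w^2 - 48*w + 64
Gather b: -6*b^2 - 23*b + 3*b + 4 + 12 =-6*b^2 - 20*b + 16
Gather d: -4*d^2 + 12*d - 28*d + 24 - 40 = -4*d^2 - 16*d - 16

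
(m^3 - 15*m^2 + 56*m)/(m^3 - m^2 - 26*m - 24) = m*(-m^2 + 15*m - 56)/(-m^3 + m^2 + 26*m + 24)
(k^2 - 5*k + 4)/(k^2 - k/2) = 2*(k^2 - 5*k + 4)/(k*(2*k - 1))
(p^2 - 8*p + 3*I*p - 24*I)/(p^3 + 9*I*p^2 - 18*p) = (p - 8)/(p*(p + 6*I))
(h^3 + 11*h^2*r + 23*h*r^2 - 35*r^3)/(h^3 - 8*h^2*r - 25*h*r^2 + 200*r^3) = (h^2 + 6*h*r - 7*r^2)/(h^2 - 13*h*r + 40*r^2)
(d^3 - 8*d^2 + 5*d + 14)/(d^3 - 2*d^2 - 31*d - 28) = (d - 2)/(d + 4)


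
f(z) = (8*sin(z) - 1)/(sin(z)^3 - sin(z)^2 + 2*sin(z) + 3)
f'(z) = (8*sin(z) - 1)*(-3*sin(z)^2*cos(z) + 2*sin(z)*cos(z) - 2*cos(z))/(sin(z)^3 - sin(z)^2 + 2*sin(z) + 3)^2 + 8*cos(z)/(sin(z)^3 - sin(z)^2 + 2*sin(z) + 3)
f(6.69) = 0.59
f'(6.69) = 1.74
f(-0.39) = -1.98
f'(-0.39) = 6.50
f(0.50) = 0.74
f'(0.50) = 1.54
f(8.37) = 1.28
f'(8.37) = -0.51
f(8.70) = 1.03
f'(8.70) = -1.07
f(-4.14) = 1.25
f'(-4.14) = -0.59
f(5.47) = -10.71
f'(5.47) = 66.96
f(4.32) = 17.10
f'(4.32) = -79.20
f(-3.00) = -0.79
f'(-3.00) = -3.62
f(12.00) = -3.57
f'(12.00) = 12.53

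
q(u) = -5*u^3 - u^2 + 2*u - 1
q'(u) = -15*u^2 - 2*u + 2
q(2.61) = -91.49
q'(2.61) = -105.40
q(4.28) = -402.77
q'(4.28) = -281.34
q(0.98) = -4.71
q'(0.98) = -14.37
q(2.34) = -65.86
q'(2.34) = -84.81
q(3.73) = -266.93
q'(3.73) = -214.15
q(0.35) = -0.64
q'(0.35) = -0.54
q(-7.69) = 2198.27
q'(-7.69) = -869.66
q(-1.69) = 16.90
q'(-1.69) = -37.46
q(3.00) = -139.00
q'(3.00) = -139.00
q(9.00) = -3709.00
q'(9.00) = -1231.00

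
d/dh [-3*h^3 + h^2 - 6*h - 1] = -9*h^2 + 2*h - 6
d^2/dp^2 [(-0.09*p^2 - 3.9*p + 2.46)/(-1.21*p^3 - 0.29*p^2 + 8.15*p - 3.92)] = (0.263538*p^6 + 34.25994*p^5 - 29.683962*p^4 + 58.2132539999999*p^3 - 78.2812079999999*p^2 + 78.293772*p - 69.245292)/(1.771561*p^9 + 1.273767*p^8 - 35.491962*p^7 + 0.0831949999999999*p^6 + 247.310598*p^5 - 173.165889*p^4 - 541.152863*p^3 + 794.497368*p^2 - 375.70848*p + 60.236288)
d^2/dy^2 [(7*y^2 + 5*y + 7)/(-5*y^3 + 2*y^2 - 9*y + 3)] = 2*(-175*y^6 - 375*y^5 + 45*y^4 - 96*y^3 - 1353*y^2 + 153*y - 723)/(125*y^9 - 150*y^8 + 735*y^7 - 773*y^6 + 1503*y^5 - 1332*y^4 + 1188*y^3 - 783*y^2 + 243*y - 27)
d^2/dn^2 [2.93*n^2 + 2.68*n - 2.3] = 5.86000000000000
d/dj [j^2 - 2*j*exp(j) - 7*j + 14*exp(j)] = -2*j*exp(j) + 2*j + 12*exp(j) - 7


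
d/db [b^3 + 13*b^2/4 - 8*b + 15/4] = 3*b^2 + 13*b/2 - 8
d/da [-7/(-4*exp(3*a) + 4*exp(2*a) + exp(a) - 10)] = (-84*exp(2*a) + 56*exp(a) + 7)*exp(a)/(4*exp(3*a) - 4*exp(2*a) - exp(a) + 10)^2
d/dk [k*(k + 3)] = 2*k + 3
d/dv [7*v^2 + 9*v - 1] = 14*v + 9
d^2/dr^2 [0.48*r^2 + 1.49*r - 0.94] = 0.960000000000000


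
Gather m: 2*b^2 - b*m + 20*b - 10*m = 2*b^2 + 20*b + m*(-b - 10)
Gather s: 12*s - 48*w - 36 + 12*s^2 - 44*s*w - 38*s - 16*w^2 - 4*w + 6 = 12*s^2 + s*(-44*w - 26) - 16*w^2 - 52*w - 30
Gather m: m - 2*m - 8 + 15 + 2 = 9 - m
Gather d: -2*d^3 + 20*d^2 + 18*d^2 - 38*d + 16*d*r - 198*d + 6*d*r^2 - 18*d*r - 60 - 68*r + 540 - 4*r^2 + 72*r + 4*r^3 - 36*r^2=-2*d^3 + 38*d^2 + d*(6*r^2 - 2*r - 236) + 4*r^3 - 40*r^2 + 4*r + 480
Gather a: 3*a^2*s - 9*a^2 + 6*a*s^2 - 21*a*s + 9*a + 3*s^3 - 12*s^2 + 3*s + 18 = a^2*(3*s - 9) + a*(6*s^2 - 21*s + 9) + 3*s^3 - 12*s^2 + 3*s + 18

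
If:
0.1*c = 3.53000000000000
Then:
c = 35.30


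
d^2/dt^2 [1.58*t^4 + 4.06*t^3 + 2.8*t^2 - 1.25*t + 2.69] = 18.96*t^2 + 24.36*t + 5.6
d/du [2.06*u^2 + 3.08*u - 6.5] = 4.12*u + 3.08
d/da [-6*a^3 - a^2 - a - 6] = -18*a^2 - 2*a - 1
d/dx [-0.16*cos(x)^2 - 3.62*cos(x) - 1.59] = (0.32*cos(x) + 3.62)*sin(x)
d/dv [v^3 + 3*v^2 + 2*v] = 3*v^2 + 6*v + 2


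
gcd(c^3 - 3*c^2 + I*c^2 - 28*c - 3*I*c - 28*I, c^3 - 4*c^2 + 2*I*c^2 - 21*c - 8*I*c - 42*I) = c - 7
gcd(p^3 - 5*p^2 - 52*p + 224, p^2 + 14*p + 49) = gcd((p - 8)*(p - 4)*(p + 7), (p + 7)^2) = p + 7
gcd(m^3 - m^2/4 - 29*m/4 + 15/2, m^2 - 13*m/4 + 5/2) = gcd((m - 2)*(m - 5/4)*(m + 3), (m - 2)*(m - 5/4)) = m^2 - 13*m/4 + 5/2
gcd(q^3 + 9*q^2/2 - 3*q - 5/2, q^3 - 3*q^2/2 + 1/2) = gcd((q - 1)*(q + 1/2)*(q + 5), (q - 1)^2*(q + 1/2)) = q^2 - q/2 - 1/2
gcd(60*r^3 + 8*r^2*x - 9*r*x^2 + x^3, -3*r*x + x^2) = 1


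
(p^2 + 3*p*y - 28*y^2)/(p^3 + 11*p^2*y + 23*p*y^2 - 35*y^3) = (-p + 4*y)/(-p^2 - 4*p*y + 5*y^2)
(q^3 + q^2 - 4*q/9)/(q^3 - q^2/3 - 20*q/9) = (3*q - 1)/(3*q - 5)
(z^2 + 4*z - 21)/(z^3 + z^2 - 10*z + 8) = (z^2 + 4*z - 21)/(z^3 + z^2 - 10*z + 8)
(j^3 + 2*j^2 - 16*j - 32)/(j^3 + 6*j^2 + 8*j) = (j - 4)/j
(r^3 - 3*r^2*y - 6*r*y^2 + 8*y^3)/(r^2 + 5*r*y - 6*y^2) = (r^2 - 2*r*y - 8*y^2)/(r + 6*y)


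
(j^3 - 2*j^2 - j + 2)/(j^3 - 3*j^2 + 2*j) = (j + 1)/j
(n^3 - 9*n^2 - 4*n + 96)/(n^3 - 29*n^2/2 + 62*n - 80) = 2*(n + 3)/(2*n - 5)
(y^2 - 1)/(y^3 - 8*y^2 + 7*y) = (y + 1)/(y*(y - 7))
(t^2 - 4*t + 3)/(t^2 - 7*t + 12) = (t - 1)/(t - 4)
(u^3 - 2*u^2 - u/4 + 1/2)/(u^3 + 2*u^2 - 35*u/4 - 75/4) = (4*u^3 - 8*u^2 - u + 2)/(4*u^3 + 8*u^2 - 35*u - 75)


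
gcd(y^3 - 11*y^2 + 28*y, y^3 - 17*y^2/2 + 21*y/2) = y^2 - 7*y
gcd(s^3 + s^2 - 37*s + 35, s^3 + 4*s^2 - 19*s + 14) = s^2 + 6*s - 7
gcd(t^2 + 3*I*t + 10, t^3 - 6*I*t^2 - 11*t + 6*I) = t - 2*I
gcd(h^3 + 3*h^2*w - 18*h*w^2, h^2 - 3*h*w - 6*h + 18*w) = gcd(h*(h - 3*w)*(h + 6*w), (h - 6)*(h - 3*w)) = -h + 3*w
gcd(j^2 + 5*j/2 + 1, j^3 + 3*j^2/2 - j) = j + 2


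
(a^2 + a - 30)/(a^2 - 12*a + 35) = (a + 6)/(a - 7)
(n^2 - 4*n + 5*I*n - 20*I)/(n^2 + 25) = (n - 4)/(n - 5*I)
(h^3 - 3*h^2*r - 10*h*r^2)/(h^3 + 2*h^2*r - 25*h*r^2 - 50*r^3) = h/(h + 5*r)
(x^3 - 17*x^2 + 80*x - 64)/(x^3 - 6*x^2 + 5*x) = (x^2 - 16*x + 64)/(x*(x - 5))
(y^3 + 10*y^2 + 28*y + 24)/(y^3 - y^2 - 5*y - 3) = (y^3 + 10*y^2 + 28*y + 24)/(y^3 - y^2 - 5*y - 3)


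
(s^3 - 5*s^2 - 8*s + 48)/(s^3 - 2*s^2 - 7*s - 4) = (s^2 - s - 12)/(s^2 + 2*s + 1)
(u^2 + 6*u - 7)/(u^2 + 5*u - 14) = (u - 1)/(u - 2)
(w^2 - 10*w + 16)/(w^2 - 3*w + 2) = (w - 8)/(w - 1)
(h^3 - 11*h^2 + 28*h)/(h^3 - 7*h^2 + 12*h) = (h - 7)/(h - 3)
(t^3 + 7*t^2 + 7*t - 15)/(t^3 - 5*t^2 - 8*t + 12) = (t^2 + 8*t + 15)/(t^2 - 4*t - 12)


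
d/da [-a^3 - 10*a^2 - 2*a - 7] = -3*a^2 - 20*a - 2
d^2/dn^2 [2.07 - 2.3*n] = 0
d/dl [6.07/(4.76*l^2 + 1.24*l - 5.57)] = (-57.7864*l - 7.5268)/(4.76*l^2 + 1.24*l - 5.57)^2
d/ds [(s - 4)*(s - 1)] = 2*s - 5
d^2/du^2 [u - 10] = 0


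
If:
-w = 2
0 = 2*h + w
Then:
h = 1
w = -2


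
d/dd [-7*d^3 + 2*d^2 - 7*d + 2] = -21*d^2 + 4*d - 7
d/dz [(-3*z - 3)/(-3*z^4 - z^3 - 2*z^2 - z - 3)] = 3*(3*z^4 + z^3 + 2*z^2 + z - (z + 1)*(12*z^3 + 3*z^2 + 4*z + 1) + 3)/(3*z^4 + z^3 + 2*z^2 + z + 3)^2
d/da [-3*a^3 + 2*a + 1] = 2 - 9*a^2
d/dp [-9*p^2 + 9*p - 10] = 9 - 18*p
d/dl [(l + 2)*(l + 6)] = 2*l + 8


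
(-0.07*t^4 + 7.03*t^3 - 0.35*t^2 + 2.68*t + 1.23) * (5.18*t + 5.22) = -0.3626*t^5 + 36.05*t^4 + 34.8836*t^3 + 12.0554*t^2 + 20.361*t + 6.4206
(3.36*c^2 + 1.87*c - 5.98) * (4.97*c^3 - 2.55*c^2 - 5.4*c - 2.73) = 16.6992*c^5 + 0.725900000000001*c^4 - 52.6331*c^3 - 4.0218*c^2 + 27.1869*c + 16.3254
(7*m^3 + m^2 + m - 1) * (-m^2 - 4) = -7*m^5 - m^4 - 29*m^3 - 3*m^2 - 4*m + 4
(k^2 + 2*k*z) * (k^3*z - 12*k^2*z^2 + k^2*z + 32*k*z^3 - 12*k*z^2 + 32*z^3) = k^5*z - 10*k^4*z^2 + k^4*z + 8*k^3*z^3 - 10*k^3*z^2 + 64*k^2*z^4 + 8*k^2*z^3 + 64*k*z^4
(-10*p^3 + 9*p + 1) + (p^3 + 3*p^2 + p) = -9*p^3 + 3*p^2 + 10*p + 1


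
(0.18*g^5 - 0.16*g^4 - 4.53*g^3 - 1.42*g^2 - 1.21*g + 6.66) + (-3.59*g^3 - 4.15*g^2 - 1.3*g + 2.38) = 0.18*g^5 - 0.16*g^4 - 8.12*g^3 - 5.57*g^2 - 2.51*g + 9.04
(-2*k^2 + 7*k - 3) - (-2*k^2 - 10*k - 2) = 17*k - 1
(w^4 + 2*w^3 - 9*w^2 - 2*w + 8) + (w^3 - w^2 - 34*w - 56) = w^4 + 3*w^3 - 10*w^2 - 36*w - 48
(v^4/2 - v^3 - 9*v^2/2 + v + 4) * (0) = 0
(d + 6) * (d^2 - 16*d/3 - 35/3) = d^3 + 2*d^2/3 - 131*d/3 - 70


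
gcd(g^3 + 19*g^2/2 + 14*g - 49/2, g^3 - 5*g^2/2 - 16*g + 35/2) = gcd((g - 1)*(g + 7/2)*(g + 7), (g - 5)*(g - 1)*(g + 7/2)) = g^2 + 5*g/2 - 7/2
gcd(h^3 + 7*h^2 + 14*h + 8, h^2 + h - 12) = h + 4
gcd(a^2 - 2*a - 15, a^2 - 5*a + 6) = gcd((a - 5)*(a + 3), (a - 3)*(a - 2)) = 1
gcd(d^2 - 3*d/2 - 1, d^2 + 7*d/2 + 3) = 1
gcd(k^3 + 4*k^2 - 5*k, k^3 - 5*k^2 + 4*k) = k^2 - k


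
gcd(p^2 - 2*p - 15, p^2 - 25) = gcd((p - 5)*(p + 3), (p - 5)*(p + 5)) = p - 5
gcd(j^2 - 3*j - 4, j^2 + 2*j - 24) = j - 4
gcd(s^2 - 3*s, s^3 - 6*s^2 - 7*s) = s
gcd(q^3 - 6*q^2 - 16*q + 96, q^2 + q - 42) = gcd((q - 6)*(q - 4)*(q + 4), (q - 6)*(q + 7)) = q - 6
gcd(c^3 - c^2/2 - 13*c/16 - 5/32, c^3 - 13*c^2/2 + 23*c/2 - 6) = 1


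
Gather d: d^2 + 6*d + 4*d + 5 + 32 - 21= d^2 + 10*d + 16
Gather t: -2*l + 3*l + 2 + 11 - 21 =l - 8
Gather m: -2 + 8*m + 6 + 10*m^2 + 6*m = 10*m^2 + 14*m + 4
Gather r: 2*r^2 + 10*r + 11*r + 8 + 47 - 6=2*r^2 + 21*r + 49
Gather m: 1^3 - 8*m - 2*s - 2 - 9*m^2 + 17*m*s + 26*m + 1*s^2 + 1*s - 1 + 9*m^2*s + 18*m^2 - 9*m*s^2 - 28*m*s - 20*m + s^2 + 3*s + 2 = m^2*(9*s + 9) + m*(-9*s^2 - 11*s - 2) + 2*s^2 + 2*s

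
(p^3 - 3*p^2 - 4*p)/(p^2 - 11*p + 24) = p*(p^2 - 3*p - 4)/(p^2 - 11*p + 24)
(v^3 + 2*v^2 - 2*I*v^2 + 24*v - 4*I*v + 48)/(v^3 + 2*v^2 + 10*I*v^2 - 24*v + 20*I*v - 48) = (v - 6*I)/(v + 6*I)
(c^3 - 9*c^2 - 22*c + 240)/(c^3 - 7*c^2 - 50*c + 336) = (c + 5)/(c + 7)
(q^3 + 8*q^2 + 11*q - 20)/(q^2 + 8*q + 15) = (q^2 + 3*q - 4)/(q + 3)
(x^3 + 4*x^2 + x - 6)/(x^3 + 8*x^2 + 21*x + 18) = (x - 1)/(x + 3)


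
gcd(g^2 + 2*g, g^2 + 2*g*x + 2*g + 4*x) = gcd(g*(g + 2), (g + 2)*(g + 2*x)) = g + 2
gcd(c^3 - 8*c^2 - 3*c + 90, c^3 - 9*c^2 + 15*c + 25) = c - 5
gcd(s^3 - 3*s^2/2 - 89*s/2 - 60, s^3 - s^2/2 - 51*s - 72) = s^2 - 13*s/2 - 12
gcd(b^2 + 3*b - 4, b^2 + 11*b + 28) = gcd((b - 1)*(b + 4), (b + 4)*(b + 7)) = b + 4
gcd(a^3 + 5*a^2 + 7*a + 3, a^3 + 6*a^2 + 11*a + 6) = a^2 + 4*a + 3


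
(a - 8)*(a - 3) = a^2 - 11*a + 24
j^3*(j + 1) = j^4 + j^3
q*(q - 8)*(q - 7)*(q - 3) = q^4 - 18*q^3 + 101*q^2 - 168*q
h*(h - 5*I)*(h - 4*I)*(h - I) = h^4 - 10*I*h^3 - 29*h^2 + 20*I*h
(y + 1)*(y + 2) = y^2 + 3*y + 2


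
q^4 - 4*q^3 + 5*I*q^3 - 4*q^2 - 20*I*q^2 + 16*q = q*(q - 4)*(q + I)*(q + 4*I)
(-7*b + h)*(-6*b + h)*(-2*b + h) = -84*b^3 + 68*b^2*h - 15*b*h^2 + h^3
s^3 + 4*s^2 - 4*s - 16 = (s - 2)*(s + 2)*(s + 4)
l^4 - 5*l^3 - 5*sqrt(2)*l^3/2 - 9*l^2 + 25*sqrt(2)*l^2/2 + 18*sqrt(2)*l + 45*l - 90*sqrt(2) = (l - 5)*(l - 3*sqrt(2))*(l - 3*sqrt(2)/2)*(l + 2*sqrt(2))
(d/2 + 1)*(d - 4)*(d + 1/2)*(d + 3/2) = d^4/2 - 45*d^2/8 - 35*d/4 - 3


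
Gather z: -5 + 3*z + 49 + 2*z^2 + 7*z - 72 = 2*z^2 + 10*z - 28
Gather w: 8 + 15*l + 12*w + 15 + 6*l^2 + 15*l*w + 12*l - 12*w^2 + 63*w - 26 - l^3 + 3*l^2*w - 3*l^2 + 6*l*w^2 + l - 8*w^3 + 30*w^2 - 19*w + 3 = -l^3 + 3*l^2 + 28*l - 8*w^3 + w^2*(6*l + 18) + w*(3*l^2 + 15*l + 56)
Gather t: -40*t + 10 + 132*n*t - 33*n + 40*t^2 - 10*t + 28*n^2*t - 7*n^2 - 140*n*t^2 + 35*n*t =-7*n^2 - 33*n + t^2*(40 - 140*n) + t*(28*n^2 + 167*n - 50) + 10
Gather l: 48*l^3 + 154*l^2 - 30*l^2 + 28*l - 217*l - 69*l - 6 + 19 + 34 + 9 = 48*l^3 + 124*l^2 - 258*l + 56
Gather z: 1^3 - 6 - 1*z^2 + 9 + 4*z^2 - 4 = 3*z^2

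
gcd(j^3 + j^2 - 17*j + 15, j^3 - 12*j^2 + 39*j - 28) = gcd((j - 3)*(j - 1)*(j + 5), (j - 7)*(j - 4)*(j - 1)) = j - 1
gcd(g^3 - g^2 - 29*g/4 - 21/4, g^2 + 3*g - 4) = 1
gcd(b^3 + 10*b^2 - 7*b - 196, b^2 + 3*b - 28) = b^2 + 3*b - 28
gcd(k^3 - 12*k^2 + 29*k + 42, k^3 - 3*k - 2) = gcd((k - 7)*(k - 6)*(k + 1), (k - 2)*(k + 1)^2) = k + 1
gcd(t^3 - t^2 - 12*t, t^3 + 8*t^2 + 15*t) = t^2 + 3*t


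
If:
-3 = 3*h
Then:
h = -1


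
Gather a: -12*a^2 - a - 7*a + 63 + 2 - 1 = -12*a^2 - 8*a + 64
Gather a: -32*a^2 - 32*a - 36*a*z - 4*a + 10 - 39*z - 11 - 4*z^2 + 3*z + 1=-32*a^2 + a*(-36*z - 36) - 4*z^2 - 36*z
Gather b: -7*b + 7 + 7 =14 - 7*b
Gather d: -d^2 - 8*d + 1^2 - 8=-d^2 - 8*d - 7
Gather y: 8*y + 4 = 8*y + 4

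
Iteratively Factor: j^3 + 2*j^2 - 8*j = (j + 4)*(j^2 - 2*j) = j*(j + 4)*(j - 2)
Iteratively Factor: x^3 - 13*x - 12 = (x + 1)*(x^2 - x - 12) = (x - 4)*(x + 1)*(x + 3)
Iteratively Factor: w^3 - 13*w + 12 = (w - 1)*(w^2 + w - 12) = (w - 3)*(w - 1)*(w + 4)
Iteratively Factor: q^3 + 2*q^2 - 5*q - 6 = (q + 3)*(q^2 - q - 2) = (q + 1)*(q + 3)*(q - 2)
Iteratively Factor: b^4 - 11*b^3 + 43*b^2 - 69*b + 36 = (b - 4)*(b^3 - 7*b^2 + 15*b - 9) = (b - 4)*(b - 3)*(b^2 - 4*b + 3) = (b - 4)*(b - 3)^2*(b - 1)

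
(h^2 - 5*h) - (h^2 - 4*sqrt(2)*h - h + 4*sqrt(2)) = -4*h + 4*sqrt(2)*h - 4*sqrt(2)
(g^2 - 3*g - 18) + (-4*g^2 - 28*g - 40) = -3*g^2 - 31*g - 58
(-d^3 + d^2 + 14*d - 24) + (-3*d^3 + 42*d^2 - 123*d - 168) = -4*d^3 + 43*d^2 - 109*d - 192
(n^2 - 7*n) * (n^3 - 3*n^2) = n^5 - 10*n^4 + 21*n^3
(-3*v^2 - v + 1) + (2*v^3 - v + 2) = 2*v^3 - 3*v^2 - 2*v + 3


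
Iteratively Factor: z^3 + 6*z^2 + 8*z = (z + 4)*(z^2 + 2*z) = (z + 2)*(z + 4)*(z)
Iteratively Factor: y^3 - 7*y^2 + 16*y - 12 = (y - 2)*(y^2 - 5*y + 6) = (y - 2)^2*(y - 3)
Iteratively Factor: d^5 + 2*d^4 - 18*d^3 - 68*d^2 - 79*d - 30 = (d + 1)*(d^4 + d^3 - 19*d^2 - 49*d - 30) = (d + 1)*(d + 2)*(d^3 - d^2 - 17*d - 15) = (d + 1)*(d + 2)*(d + 3)*(d^2 - 4*d - 5) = (d + 1)^2*(d + 2)*(d + 3)*(d - 5)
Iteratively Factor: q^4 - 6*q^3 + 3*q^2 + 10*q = (q - 5)*(q^3 - q^2 - 2*q) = (q - 5)*(q + 1)*(q^2 - 2*q) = (q - 5)*(q - 2)*(q + 1)*(q)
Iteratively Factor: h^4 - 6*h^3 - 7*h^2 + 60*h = (h + 3)*(h^3 - 9*h^2 + 20*h) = h*(h + 3)*(h^2 - 9*h + 20) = h*(h - 4)*(h + 3)*(h - 5)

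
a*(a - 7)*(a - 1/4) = a^3 - 29*a^2/4 + 7*a/4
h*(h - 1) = h^2 - h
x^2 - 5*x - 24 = (x - 8)*(x + 3)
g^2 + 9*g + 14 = (g + 2)*(g + 7)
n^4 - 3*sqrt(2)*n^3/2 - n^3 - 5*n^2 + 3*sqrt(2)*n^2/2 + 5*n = n*(n - 1)*(n - 5*sqrt(2)/2)*(n + sqrt(2))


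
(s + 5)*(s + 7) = s^2 + 12*s + 35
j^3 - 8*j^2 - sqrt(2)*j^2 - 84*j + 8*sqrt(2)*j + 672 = (j - 8)*(j - 7*sqrt(2))*(j + 6*sqrt(2))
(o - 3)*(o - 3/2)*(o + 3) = o^3 - 3*o^2/2 - 9*o + 27/2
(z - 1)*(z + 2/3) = z^2 - z/3 - 2/3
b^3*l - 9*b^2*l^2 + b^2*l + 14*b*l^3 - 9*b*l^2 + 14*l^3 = (b - 7*l)*(b - 2*l)*(b*l + l)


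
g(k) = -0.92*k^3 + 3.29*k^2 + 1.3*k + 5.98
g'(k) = -2.76*k^2 + 6.58*k + 1.3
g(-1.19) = 10.64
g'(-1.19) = -10.44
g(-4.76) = 173.56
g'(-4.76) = -92.56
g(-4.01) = 112.99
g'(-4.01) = -69.47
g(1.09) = 10.11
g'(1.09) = 5.19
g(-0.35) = 5.97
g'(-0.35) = -1.34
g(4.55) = -6.65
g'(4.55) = -25.90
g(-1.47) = 14.10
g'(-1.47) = -14.34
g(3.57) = 10.69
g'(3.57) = -10.39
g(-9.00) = 931.45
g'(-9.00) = -281.48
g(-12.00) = 2053.90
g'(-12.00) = -475.10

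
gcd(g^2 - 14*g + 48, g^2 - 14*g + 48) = g^2 - 14*g + 48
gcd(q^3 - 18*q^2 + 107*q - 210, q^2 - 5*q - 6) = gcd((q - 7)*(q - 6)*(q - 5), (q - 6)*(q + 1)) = q - 6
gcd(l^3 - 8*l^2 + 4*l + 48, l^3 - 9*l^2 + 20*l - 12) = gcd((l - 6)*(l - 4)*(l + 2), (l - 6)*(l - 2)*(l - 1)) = l - 6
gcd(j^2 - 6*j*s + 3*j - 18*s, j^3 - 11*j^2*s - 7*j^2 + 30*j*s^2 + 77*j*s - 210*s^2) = -j + 6*s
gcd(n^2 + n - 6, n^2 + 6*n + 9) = n + 3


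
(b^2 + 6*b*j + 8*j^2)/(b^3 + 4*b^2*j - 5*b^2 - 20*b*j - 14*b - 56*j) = (b + 2*j)/(b^2 - 5*b - 14)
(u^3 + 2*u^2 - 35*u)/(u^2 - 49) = u*(u - 5)/(u - 7)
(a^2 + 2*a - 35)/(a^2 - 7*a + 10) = (a + 7)/(a - 2)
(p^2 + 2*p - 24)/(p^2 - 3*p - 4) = (p + 6)/(p + 1)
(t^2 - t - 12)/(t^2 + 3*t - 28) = (t + 3)/(t + 7)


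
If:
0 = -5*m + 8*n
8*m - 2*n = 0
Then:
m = 0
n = 0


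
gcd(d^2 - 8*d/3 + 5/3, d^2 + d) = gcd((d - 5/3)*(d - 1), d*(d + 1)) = 1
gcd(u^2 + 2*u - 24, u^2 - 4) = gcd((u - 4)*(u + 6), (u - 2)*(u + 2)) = 1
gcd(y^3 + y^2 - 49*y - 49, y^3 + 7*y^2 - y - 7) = y^2 + 8*y + 7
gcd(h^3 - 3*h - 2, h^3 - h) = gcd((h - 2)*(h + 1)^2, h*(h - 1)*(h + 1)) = h + 1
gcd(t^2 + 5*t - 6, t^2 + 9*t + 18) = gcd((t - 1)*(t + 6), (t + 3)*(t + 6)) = t + 6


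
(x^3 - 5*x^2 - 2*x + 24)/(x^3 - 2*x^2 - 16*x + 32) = (x^2 - x - 6)/(x^2 + 2*x - 8)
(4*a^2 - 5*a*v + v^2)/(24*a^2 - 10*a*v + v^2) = (-a + v)/(-6*a + v)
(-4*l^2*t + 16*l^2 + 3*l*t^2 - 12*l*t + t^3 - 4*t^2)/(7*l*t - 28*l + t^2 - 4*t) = (-4*l^2 + 3*l*t + t^2)/(7*l + t)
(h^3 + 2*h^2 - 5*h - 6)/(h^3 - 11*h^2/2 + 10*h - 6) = 2*(h^2 + 4*h + 3)/(2*h^2 - 7*h + 6)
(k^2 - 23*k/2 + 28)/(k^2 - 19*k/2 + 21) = (k - 8)/(k - 6)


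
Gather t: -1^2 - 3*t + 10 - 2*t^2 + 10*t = -2*t^2 + 7*t + 9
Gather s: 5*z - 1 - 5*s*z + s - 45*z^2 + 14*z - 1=s*(1 - 5*z) - 45*z^2 + 19*z - 2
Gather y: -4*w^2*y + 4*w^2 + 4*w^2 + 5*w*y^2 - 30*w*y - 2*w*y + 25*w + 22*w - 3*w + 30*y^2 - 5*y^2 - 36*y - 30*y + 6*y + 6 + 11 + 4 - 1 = 8*w^2 + 44*w + y^2*(5*w + 25) + y*(-4*w^2 - 32*w - 60) + 20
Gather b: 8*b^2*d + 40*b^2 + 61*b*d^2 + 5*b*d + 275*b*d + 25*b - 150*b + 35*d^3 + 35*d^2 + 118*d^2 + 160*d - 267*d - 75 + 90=b^2*(8*d + 40) + b*(61*d^2 + 280*d - 125) + 35*d^3 + 153*d^2 - 107*d + 15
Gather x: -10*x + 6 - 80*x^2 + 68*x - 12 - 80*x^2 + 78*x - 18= -160*x^2 + 136*x - 24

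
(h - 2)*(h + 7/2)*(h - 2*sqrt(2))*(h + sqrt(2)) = h^4 - sqrt(2)*h^3 + 3*h^3/2 - 11*h^2 - 3*sqrt(2)*h^2/2 - 6*h + 7*sqrt(2)*h + 28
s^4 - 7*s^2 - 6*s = s*(s - 3)*(s + 1)*(s + 2)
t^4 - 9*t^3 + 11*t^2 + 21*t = t*(t - 7)*(t - 3)*(t + 1)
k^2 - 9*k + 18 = (k - 6)*(k - 3)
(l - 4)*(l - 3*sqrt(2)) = l^2 - 3*sqrt(2)*l - 4*l + 12*sqrt(2)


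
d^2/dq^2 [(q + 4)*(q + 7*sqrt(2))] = 2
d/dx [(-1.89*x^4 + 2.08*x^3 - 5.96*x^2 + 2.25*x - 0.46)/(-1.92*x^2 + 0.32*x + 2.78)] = (7.2576*x^5 - 5.808*x^4 - 19.6856*x^3 + 19.76*x^2 - 34.904*x + 6.4022)/(3.6864*x^4 - 1.2288*x^3 - 10.5728*x^2 + 1.7792*x + 7.7284)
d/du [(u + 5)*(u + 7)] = 2*u + 12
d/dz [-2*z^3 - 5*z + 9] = -6*z^2 - 5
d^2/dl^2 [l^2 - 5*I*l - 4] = 2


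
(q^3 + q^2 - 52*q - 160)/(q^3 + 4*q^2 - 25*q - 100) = (q - 8)/(q - 5)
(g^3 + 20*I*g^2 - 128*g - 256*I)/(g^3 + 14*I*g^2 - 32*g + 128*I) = (g + 4*I)/(g - 2*I)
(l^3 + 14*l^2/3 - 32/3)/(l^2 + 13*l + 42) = (3*l^3 + 14*l^2 - 32)/(3*(l^2 + 13*l + 42))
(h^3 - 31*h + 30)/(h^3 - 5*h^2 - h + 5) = (h + 6)/(h + 1)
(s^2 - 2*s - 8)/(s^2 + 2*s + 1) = (s^2 - 2*s - 8)/(s^2 + 2*s + 1)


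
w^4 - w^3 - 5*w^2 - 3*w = w*(w - 3)*(w + 1)^2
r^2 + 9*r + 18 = (r + 3)*(r + 6)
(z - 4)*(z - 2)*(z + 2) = z^3 - 4*z^2 - 4*z + 16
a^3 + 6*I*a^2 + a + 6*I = (a - I)*(a + I)*(a + 6*I)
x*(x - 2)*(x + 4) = x^3 + 2*x^2 - 8*x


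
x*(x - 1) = x^2 - x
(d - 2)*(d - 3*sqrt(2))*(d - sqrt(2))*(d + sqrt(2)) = d^4 - 3*sqrt(2)*d^3 - 2*d^3 - 2*d^2 + 6*sqrt(2)*d^2 + 4*d + 6*sqrt(2)*d - 12*sqrt(2)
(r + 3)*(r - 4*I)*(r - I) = r^3 + 3*r^2 - 5*I*r^2 - 4*r - 15*I*r - 12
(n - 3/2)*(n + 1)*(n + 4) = n^3 + 7*n^2/2 - 7*n/2 - 6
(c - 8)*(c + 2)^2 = c^3 - 4*c^2 - 28*c - 32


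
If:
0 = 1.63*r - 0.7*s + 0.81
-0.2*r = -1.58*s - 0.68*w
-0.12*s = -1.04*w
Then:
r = -0.52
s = -0.06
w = -0.01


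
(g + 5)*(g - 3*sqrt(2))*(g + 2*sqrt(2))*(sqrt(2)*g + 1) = sqrt(2)*g^4 - g^3 + 5*sqrt(2)*g^3 - 13*sqrt(2)*g^2 - 5*g^2 - 65*sqrt(2)*g - 12*g - 60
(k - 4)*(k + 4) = k^2 - 16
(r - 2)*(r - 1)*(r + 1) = r^3 - 2*r^2 - r + 2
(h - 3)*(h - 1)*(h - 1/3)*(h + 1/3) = h^4 - 4*h^3 + 26*h^2/9 + 4*h/9 - 1/3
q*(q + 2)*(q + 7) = q^3 + 9*q^2 + 14*q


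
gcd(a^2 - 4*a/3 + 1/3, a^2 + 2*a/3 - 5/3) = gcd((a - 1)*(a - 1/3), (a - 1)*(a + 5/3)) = a - 1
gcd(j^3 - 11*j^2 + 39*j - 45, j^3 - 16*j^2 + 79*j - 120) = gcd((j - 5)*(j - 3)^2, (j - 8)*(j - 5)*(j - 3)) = j^2 - 8*j + 15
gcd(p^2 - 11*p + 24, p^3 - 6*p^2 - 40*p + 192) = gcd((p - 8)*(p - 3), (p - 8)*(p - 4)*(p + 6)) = p - 8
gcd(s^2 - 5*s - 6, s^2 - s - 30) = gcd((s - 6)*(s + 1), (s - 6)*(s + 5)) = s - 6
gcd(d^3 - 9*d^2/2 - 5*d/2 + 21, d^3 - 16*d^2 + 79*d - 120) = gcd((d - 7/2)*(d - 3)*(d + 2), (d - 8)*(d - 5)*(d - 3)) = d - 3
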